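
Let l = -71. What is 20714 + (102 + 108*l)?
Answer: 13148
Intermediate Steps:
20714 + (102 + 108*l) = 20714 + (102 + 108*(-71)) = 20714 + (102 - 7668) = 20714 - 7566 = 13148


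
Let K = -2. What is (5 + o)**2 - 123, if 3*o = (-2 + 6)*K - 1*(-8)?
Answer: -98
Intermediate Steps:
o = 0 (o = ((-2 + 6)*(-2) - 1*(-8))/3 = (4*(-2) + 8)/3 = (-8 + 8)/3 = (1/3)*0 = 0)
(5 + o)**2 - 123 = (5 + 0)**2 - 123 = 5**2 - 123 = 25 - 123 = -98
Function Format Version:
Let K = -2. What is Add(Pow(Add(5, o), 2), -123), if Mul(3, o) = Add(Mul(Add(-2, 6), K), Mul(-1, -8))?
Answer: -98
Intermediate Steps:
o = 0 (o = Mul(Rational(1, 3), Add(Mul(Add(-2, 6), -2), Mul(-1, -8))) = Mul(Rational(1, 3), Add(Mul(4, -2), 8)) = Mul(Rational(1, 3), Add(-8, 8)) = Mul(Rational(1, 3), 0) = 0)
Add(Pow(Add(5, o), 2), -123) = Add(Pow(Add(5, 0), 2), -123) = Add(Pow(5, 2), -123) = Add(25, -123) = -98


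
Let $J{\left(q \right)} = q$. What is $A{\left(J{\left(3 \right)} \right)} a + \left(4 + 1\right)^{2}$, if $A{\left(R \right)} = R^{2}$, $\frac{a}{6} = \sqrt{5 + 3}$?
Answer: $25 + 108 \sqrt{2} \approx 177.74$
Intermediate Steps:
$a = 12 \sqrt{2}$ ($a = 6 \sqrt{5 + 3} = 6 \sqrt{8} = 6 \cdot 2 \sqrt{2} = 12 \sqrt{2} \approx 16.971$)
$A{\left(J{\left(3 \right)} \right)} a + \left(4 + 1\right)^{2} = 3^{2} \cdot 12 \sqrt{2} + \left(4 + 1\right)^{2} = 9 \cdot 12 \sqrt{2} + 5^{2} = 108 \sqrt{2} + 25 = 25 + 108 \sqrt{2}$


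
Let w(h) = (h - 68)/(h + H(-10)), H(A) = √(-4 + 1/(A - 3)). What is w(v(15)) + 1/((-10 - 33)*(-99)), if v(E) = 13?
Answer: -879257/212850 + 11*I*√689/450 ≈ -4.1309 + 0.64164*I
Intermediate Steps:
H(A) = √(-4 + 1/(-3 + A))
w(h) = (-68 + h)/(h + I*√689/13) (w(h) = (h - 68)/(h + √((13 - 4*(-10))/(-3 - 10))) = (-68 + h)/(h + √((13 + 40)/(-13))) = (-68 + h)/(h + √(-1/13*53)) = (-68 + h)/(h + √(-53/13)) = (-68 + h)/(h + I*√689/13))
w(v(15)) + 1/((-10 - 33)*(-99)) = 13*(-68 + 13)/(13*13 + I*√689) + 1/((-10 - 33)*(-99)) = 13*(-55)/(169 + I*√689) + 1/(-43*(-99)) = -715/(169 + I*√689) + 1/4257 = 1/4257 - 715/(169 + I*√689)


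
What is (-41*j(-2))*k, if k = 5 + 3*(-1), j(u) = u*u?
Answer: -328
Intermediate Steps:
j(u) = u**2
k = 2 (k = 5 - 3 = 2)
(-41*j(-2))*k = -41*(-2)**2*2 = -41*4*2 = -164*2 = -328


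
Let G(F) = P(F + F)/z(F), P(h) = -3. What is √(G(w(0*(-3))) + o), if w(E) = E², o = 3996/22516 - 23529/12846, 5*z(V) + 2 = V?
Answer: √849070450258667/12051689 ≈ 2.4178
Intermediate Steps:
z(V) = -⅖ + V/5
o = -39870529/24103378 (o = 3996*(1/22516) - 23529*1/12846 = 999/5629 - 7843/4282 = -39870529/24103378 ≈ -1.6541)
G(F) = -3/(-⅖ + F/5)
√(G(w(0*(-3))) + o) = √(-15/(-2 + (0*(-3))²) - 39870529/24103378) = √(-15/(-2 + 0²) - 39870529/24103378) = √(-15/(-2 + 0) - 39870529/24103378) = √(-15/(-2) - 39870529/24103378) = √(-15*(-½) - 39870529/24103378) = √(15/2 - 39870529/24103378) = √(70452403/12051689) = √849070450258667/12051689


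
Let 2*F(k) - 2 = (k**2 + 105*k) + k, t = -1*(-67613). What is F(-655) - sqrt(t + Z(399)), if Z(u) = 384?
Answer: 359597/2 - sqrt(67997) ≈ 1.7954e+5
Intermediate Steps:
t = 67613
F(k) = 1 + k**2/2 + 53*k (F(k) = 1 + ((k**2 + 105*k) + k)/2 = 1 + (k**2 + 106*k)/2 = 1 + (k**2/2 + 53*k) = 1 + k**2/2 + 53*k)
F(-655) - sqrt(t + Z(399)) = (1 + (1/2)*(-655)**2 + 53*(-655)) - sqrt(67613 + 384) = (1 + (1/2)*429025 - 34715) - sqrt(67997) = (1 + 429025/2 - 34715) - sqrt(67997) = 359597/2 - sqrt(67997)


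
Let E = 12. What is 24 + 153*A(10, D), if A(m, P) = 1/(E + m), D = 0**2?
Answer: 681/22 ≈ 30.955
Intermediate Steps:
D = 0
A(m, P) = 1/(12 + m)
24 + 153*A(10, D) = 24 + 153/(12 + 10) = 24 + 153/22 = 681/22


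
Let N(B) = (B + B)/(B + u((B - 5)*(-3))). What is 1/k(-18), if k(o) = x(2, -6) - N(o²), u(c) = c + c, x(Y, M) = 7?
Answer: 265/1963 ≈ 0.13500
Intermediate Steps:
u(c) = 2*c
N(B) = 2*B/(30 - 5*B) (N(B) = (B + B)/(B + 2*((B - 5)*(-3))) = (2*B)/(B + 2*((-5 + B)*(-3))) = (2*B)/(B + 2*(15 - 3*B)) = (2*B)/(B + (30 - 6*B)) = (2*B)/(30 - 5*B) = 2*B/(30 - 5*B))
k(o) = 7 - 2*o²/(5*(6 - o²))
1/k(-18) = 1/((210 - 37*(-18)²)/(5*(6 - 1*(-18)²))) = 1/((210 - 37*324)/(5*(6 - 1*324))) = 1/((210 - 11988)/(5*(6 - 324))) = 1/((⅕)*(-11778)/(-318)) = 1/((⅕)*(-1/318)*(-11778)) = 1/(1963/265) = 265/1963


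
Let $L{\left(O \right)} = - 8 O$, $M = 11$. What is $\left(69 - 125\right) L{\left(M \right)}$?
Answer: $4928$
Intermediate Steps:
$\left(69 - 125\right) L{\left(M \right)} = \left(69 - 125\right) \left(\left(-8\right) 11\right) = \left(-56\right) \left(-88\right) = 4928$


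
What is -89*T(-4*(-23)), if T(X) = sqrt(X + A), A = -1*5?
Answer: -89*sqrt(87) ≈ -830.14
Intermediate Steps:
A = -5
T(X) = sqrt(-5 + X) (T(X) = sqrt(X - 5) = sqrt(-5 + X))
-89*T(-4*(-23)) = -89*sqrt(-5 - 4*(-23)) = -89*sqrt(-5 + 92) = -89*sqrt(87)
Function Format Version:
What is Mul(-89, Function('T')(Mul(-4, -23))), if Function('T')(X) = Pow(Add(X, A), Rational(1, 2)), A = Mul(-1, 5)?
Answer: Mul(-89, Pow(87, Rational(1, 2))) ≈ -830.14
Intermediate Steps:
A = -5
Function('T')(X) = Pow(Add(-5, X), Rational(1, 2)) (Function('T')(X) = Pow(Add(X, -5), Rational(1, 2)) = Pow(Add(-5, X), Rational(1, 2)))
Mul(-89, Function('T')(Mul(-4, -23))) = Mul(-89, Pow(Add(-5, Mul(-4, -23)), Rational(1, 2))) = Mul(-89, Pow(Add(-5, 92), Rational(1, 2))) = Mul(-89, Pow(87, Rational(1, 2)))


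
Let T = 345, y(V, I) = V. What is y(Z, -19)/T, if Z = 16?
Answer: 16/345 ≈ 0.046377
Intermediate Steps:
y(Z, -19)/T = 16/345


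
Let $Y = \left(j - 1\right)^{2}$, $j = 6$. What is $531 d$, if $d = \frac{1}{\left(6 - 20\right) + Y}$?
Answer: $\frac{531}{11} \approx 48.273$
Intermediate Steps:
$Y = 25$ ($Y = \left(6 - 1\right)^{2} = 5^{2} = 25$)
$d = \frac{1}{11}$ ($d = \frac{1}{\left(6 - 20\right) + 25} = \frac{1}{-14 + 25} = \frac{1}{11} \approx 0.090909$)
$531 d = 531 \cdot \frac{1}{11} = \frac{531}{11}$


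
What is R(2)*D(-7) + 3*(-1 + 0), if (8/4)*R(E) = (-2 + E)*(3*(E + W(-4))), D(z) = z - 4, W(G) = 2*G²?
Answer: -3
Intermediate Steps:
D(z) = -4 + z
R(E) = (-2 + E)*(96 + 3*E)/2 (R(E) = ((-2 + E)*(3*(E + 2*(-4)²)))/2 = ((-2 + E)*(3*(E + 2*16)))/2 = ((-2 + E)*(3*(E + 32)))/2 = ((-2 + E)*(3*(32 + E)))/2 = ((-2 + E)*(96 + 3*E))/2 = (-2 + E)*(96 + 3*E)/2)
R(2)*D(-7) + 3*(-1 + 0) = (-96 + 45*2 + (3/2)*2²)*(-4 - 7) + 3*(-1 + 0) = (-96 + 90 + (3/2)*4)*(-11) + 3*(-1) = (-96 + 90 + 6)*(-11) - 3 = 0*(-11) - 3 = 0 - 3 = -3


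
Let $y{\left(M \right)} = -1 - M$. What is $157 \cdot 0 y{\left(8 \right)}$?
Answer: $0$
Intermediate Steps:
$157 \cdot 0 y{\left(8 \right)} = 157 \cdot 0 \left(-1 - 8\right) = 0 \left(-1 - 8\right) = 0 \left(-9\right) = 0$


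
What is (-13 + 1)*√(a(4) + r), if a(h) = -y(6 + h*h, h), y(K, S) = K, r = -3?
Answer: -60*I ≈ -60.0*I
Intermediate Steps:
a(h) = -6 - h² (a(h) = -(6 + h*h) = -(6 + h²) = -6 - h²)
(-13 + 1)*√(a(4) + r) = (-13 + 1)*√((-6 - 1*4²) - 3) = -12*√((-6 - 1*16) - 3) = -12*√((-6 - 16) - 3) = -12*√(-22 - 3) = -60*I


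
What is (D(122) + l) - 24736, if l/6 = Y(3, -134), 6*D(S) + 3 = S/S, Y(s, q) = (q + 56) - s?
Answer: -75667/3 ≈ -25222.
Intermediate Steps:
Y(s, q) = 56 + q - s (Y(s, q) = (56 + q) - s = 56 + q - s)
D(S) = -1/3 (D(S) = -1/2 + (S/S)/6 = -1/2 + (1/6)*1 = -1/2 + 1/6 = -1/3)
l = -486 (l = 6*(56 - 134 - 1*3) = 6*(56 - 134 - 3) = 6*(-81) = -486)
(D(122) + l) - 24736 = (-1/3 - 486) - 24736 = -1459/3 - 24736 = -75667/3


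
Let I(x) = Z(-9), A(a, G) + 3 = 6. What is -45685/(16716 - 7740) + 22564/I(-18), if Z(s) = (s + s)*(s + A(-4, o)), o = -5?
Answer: 16466707/80784 ≈ 203.84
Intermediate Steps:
A(a, G) = 3 (A(a, G) = -3 + 6 = 3)
Z(s) = 2*s*(3 + s) (Z(s) = (s + s)*(s + 3) = (2*s)*(3 + s) = 2*s*(3 + s))
I(x) = 108 (I(x) = 2*(-9)*(3 - 9) = 2*(-9)*(-6) = 108)
-45685/(16716 - 7740) + 22564/I(-18) = -45685/(16716 - 7740) + 22564/108 = -45685/8976 + 22564*(1/108) = -45685*1/8976 + 5641/27 = -45685/8976 + 5641/27 = 16466707/80784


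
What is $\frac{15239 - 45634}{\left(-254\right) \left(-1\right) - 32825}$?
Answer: $\frac{30395}{32571} \approx 0.93319$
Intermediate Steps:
$\frac{15239 - 45634}{\left(-254\right) \left(-1\right) - 32825} = - \frac{30395}{254 - 32825} = - \frac{30395}{-32571} = \left(-30395\right) \left(- \frac{1}{32571}\right) = \frac{30395}{32571}$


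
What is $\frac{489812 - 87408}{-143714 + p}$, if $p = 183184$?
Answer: $\frac{201202}{19735} \approx 10.195$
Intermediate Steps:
$\frac{489812 - 87408}{-143714 + p} = \frac{489812 - 87408}{-143714 + 183184} = \frac{402404}{39470} = 402404 \cdot \frac{1}{39470} = \frac{201202}{19735}$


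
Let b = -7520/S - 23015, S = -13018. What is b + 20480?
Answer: -16496555/6509 ≈ -2534.4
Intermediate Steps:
b = -149800875/6509 (b = -7520/(-13018) - 23015 = -7520*(-1/13018) - 23015 = 3760/6509 - 23015 = -149800875/6509 ≈ -23014.)
b + 20480 = -149800875/6509 + 20480 = -16496555/6509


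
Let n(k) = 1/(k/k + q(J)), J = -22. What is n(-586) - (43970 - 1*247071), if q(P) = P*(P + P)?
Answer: 196804870/969 ≈ 2.0310e+5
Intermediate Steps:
q(P) = 2*P² (q(P) = P*(2*P) = 2*P²)
n(k) = 1/969 (n(k) = 1/(k/k + 2*(-22)²) = 1/(1 + 2*484) = 1/(1 + 968) = 1/969)
n(-586) - (43970 - 1*247071) = 1/969 - (43970 - 1*247071) = 1/969 - (43970 - 247071) = 1/969 - 1*(-203101) = 1/969 + 203101 = 196804870/969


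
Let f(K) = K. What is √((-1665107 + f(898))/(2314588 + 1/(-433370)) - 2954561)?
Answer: I*√2972748365472763387157806874311/1003073001559 ≈ 1718.9*I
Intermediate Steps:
√((-1665107 + f(898))/(2314588 + 1/(-433370)) - 2954561) = √((-1665107 + 898)/(2314588 + 1/(-433370)) - 2954561) = √(-1664209/(2314588 - 1/433370) - 2954561) = √(-1664209/1003073001559/433370 - 2954561) = √(-1664209*433370/1003073001559 - 2954561) = √(-721218254330/1003073001559 - 2954561) = √(-2963641091777414929/1003073001559) = I*√2972748365472763387157806874311/1003073001559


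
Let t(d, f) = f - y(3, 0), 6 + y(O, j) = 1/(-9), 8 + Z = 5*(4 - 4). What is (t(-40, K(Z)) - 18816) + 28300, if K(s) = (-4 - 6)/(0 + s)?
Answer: 341689/36 ≈ 9491.4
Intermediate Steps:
Z = -8 (Z = -8 + 5*(4 - 4) = -8 + 5*0 = -8 + 0 = -8)
K(s) = -10/s
y(O, j) = -55/9 (y(O, j) = -6 + 1/(-9) = -6 - ⅑ = -55/9)
t(d, f) = 55/9 + f (t(d, f) = f - 1*(-55/9) = f + 55/9 = 55/9 + f)
(t(-40, K(Z)) - 18816) + 28300 = ((55/9 - 10/(-8)) - 18816) + 28300 = ((55/9 - 10*(-⅛)) - 18816) + 28300 = ((55/9 + 5/4) - 18816) + 28300 = (265/36 - 18816) + 28300 = -677111/36 + 28300 = 341689/36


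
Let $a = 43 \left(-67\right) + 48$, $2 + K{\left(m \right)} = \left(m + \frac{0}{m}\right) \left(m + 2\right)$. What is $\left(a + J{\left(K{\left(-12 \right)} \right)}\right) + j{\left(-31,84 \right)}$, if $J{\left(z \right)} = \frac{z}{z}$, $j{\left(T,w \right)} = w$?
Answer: $-2748$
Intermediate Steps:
$K{\left(m \right)} = -2 + m \left(2 + m\right)$ ($K{\left(m \right)} = -2 + \left(m + \frac{0}{m}\right) \left(m + 2\right) = -2 + \left(m + 0\right) \left(2 + m\right) = -2 + m \left(2 + m\right)$)
$J{\left(z \right)} = 1$
$a = -2833$ ($a = -2881 + 48 = -2833$)
$\left(a + J{\left(K{\left(-12 \right)} \right)}\right) + j{\left(-31,84 \right)} = \left(-2833 + 1\right) + 84 = -2832 + 84 = -2748$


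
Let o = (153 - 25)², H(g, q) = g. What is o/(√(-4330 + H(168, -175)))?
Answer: -8192*I*√4162/2081 ≈ -253.96*I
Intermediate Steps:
o = 16384 (o = 128² = 16384)
o/(√(-4330 + H(168, -175))) = 16384/(√(-4330 + 168)) = 16384/(√(-4162)) = 16384/((I*√4162)) = 16384*(-I*√4162/4162) = -8192*I*√4162/2081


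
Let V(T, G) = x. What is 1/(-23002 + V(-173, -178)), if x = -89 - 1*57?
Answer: -1/23148 ≈ -4.3200e-5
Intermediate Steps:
x = -146 (x = -89 - 57 = -146)
V(T, G) = -146
1/(-23002 + V(-173, -178)) = 1/(-23002 - 146) = 1/(-23148) = -1/23148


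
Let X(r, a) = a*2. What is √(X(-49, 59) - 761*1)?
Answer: I*√643 ≈ 25.357*I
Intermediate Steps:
X(r, a) = 2*a
√(X(-49, 59) - 761*1) = √(2*59 - 761*1) = √(118 - 761) = √(-643) = I*√643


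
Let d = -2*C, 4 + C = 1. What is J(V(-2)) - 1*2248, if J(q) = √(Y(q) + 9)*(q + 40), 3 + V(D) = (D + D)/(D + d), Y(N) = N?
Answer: -2248 + 36*√5 ≈ -2167.5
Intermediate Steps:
C = -3 (C = -4 + 1 = -3)
d = 6 (d = -2*(-3) = 6)
V(D) = -3 + 2*D/(6 + D) (V(D) = -3 + (D + D)/(D + 6) = -3 + (2*D)/(6 + D) = -3 + 2*D/(6 + D))
J(q) = √(9 + q)*(40 + q) (J(q) = √(q + 9)*(q + 40) = √(9 + q)*(40 + q))
J(V(-2)) - 1*2248 = √(9 + (-18 - 1*(-2))/(6 - 2))*(40 + (-18 - 1*(-2))/(6 - 2)) - 1*2248 = √(9 + (-18 + 2)/4)*(40 + (-18 + 2)/4) - 2248 = √(9 + (¼)*(-16))*(40 + (¼)*(-16)) - 2248 = √(9 - 4)*(40 - 4) - 2248 = √5*36 - 2248 = 36*√5 - 2248 = -2248 + 36*√5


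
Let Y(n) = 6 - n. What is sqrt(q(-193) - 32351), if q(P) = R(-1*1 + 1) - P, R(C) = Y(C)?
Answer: 2*I*sqrt(8038) ≈ 179.31*I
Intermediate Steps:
R(C) = 6 - C
q(P) = 6 - P (q(P) = (6 - (-1*1 + 1)) - P = (6 - (-1 + 1)) - P = (6 - 1*0) - P = (6 + 0) - P = 6 - P)
sqrt(q(-193) - 32351) = sqrt((6 - 1*(-193)) - 32351) = sqrt((6 + 193) - 32351) = sqrt(199 - 32351) = sqrt(-32152) = 2*I*sqrt(8038)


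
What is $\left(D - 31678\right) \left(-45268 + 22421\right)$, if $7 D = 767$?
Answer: $\frac{5048707213}{7} \approx 7.2124 \cdot 10^{8}$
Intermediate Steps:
$D = \frac{767}{7}$ ($D = \frac{1}{7} \cdot 767 = \frac{767}{7} \approx 109.57$)
$\left(D - 31678\right) \left(-45268 + 22421\right) = \left(\frac{767}{7} - 31678\right) \left(-45268 + 22421\right) = \left(- \frac{220979}{7}\right) \left(-22847\right) = \frac{5048707213}{7}$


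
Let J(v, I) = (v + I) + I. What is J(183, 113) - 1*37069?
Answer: -36660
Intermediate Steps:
J(v, I) = v + 2*I (J(v, I) = (I + v) + I = v + 2*I)
J(183, 113) - 1*37069 = (183 + 2*113) - 1*37069 = (183 + 226) - 37069 = 409 - 37069 = -36660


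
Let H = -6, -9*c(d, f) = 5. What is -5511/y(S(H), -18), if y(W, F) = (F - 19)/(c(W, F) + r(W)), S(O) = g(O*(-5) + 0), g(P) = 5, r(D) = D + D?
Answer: 156145/111 ≈ 1406.7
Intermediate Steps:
r(D) = 2*D
c(d, f) = -5/9 (c(d, f) = -⅑*5 = -5/9)
S(O) = 5
y(W, F) = (-19 + F)/(-5/9 + 2*W) (y(W, F) = (F - 19)/(-5/9 + 2*W) = (-19 + F)/(-5/9 + 2*W))
-5511/y(S(H), -18) = -5511*(-5 + 18*5)/(9*(-19 - 18)) = -5511/(9*(-37)/(-5 + 90)) = -5511/(9*(-37)/85) = -5511/(9*(1/85)*(-37)) = -5511/(-333/85) = -5511*(-85/333) = 156145/111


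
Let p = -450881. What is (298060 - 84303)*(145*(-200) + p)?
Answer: -102577922917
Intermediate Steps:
(298060 - 84303)*(145*(-200) + p) = (298060 - 84303)*(145*(-200) - 450881) = 213757*(-29000 - 450881) = 213757*(-479881) = -102577922917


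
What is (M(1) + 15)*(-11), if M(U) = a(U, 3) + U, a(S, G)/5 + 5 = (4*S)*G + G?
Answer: -726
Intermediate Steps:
a(S, G) = -25 + 5*G + 20*G*S (a(S, G) = -25 + 5*((4*S)*G + G) = -25 + 5*(4*G*S + G) = -25 + 5*(G + 4*G*S) = -25 + (5*G + 20*G*S) = -25 + 5*G + 20*G*S)
M(U) = -10 + 61*U (M(U) = (-25 + 5*3 + 20*3*U) + U = (-25 + 15 + 60*U) + U = (-10 + 60*U) + U = -10 + 61*U)
(M(1) + 15)*(-11) = ((-10 + 61*1) + 15)*(-11) = ((-10 + 61) + 15)*(-11) = (51 + 15)*(-11) = 66*(-11) = -726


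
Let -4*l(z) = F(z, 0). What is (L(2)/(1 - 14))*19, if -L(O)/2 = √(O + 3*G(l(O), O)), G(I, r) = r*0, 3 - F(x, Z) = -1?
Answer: 38*√2/13 ≈ 4.1339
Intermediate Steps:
F(x, Z) = 4 (F(x, Z) = 3 - 1*(-1) = 3 + 1 = 4)
l(z) = -1 (l(z) = -¼*4 = -1)
G(I, r) = 0
L(O) = -2*√O (L(O) = -2*√(O + 3*0) = -2*√(O + 0) = -2*√O)
(L(2)/(1 - 14))*19 = ((-2*√2)/(1 - 14))*19 = (-2*√2/(-13))*19 = (-2*√2*(-1/13))*19 = (2*√2/13)*19 = 38*√2/13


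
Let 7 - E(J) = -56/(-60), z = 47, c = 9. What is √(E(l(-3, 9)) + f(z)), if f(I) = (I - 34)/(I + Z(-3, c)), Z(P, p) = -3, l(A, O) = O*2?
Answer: √692835/330 ≈ 2.5223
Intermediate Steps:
l(A, O) = 2*O
E(J) = 91/15 (E(J) = 7 - (-56)/(-60) = 7 - (-56)*(-1)/60 = 7 - 1*14/15 = 7 - 14/15 = 91/15)
f(I) = (-34 + I)/(-3 + I) (f(I) = (I - 34)/(I - 3) = (-34 + I)/(-3 + I))
√(E(l(-3, 9)) + f(z)) = √(91/15 + (-34 + 47)/(-3 + 47)) = √(91/15 + 13/44) = √(4199/660) = √692835/330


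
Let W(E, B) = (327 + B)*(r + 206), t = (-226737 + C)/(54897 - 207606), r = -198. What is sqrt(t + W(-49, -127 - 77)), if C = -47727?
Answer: 6*sqrt(70953182670)/50903 ≈ 31.397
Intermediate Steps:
t = 91488/50903 (t = (-226737 - 47727)/(54897 - 207606) = -274464/(-152709) = -274464*(-1/152709) = 91488/50903 ≈ 1.7973)
W(E, B) = 2616 + 8*B (W(E, B) = (327 + B)*(-198 + 206) = (327 + B)*8 = 2616 + 8*B)
sqrt(t + W(-49, -127 - 77)) = sqrt(91488/50903 + (2616 + 8*(-127 - 77))) = sqrt(91488/50903 + (2616 + 8*(-204))) = sqrt(91488/50903 + (2616 - 1632)) = sqrt(91488/50903 + 984) = sqrt(50180040/50903) = 6*sqrt(70953182670)/50903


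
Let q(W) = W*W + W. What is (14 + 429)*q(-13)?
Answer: 69108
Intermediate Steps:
q(W) = W + W² (q(W) = W² + W = W + W²)
(14 + 429)*q(-13) = (14 + 429)*(-13*(1 - 13)) = 443*(-13*(-12)) = 443*156 = 69108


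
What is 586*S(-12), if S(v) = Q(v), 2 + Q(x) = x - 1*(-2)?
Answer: -7032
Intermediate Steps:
Q(x) = x (Q(x) = -2 + (x - 1*(-2)) = -2 + (x + 2) = -2 + (2 + x) = x)
S(v) = v
586*S(-12) = 586*(-12) = -7032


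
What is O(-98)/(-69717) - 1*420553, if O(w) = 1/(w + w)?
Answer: -5746659926195/13664532 ≈ -4.2055e+5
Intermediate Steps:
O(w) = 1/(2*w)
O(-98)/(-69717) - 1*420553 = ((1/2)/(-98))/(-69717) - 1*420553 = ((1/2)*(-1/98))*(-1/69717) - 420553 = -1/196*(-1/69717) - 420553 = 1/13664532 - 420553 = -5746659926195/13664532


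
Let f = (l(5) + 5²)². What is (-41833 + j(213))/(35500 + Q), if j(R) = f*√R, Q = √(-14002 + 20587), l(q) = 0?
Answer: -297014300/252048683 - 375*√155845/252048683 + 41833*√6585/1260243415 + 4437500*√213/252048683 ≈ -0.91935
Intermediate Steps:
Q = √6585 ≈ 81.148
f = 625 (f = (0 + 5²)² = (0 + 25)² = 25² = 625)
j(R) = 625*√R
(-41833 + j(213))/(35500 + Q) = (-41833 + 625*√213)/(35500 + √6585)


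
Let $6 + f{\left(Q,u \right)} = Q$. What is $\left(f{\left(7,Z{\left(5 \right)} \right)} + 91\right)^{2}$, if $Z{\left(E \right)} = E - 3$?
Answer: $8464$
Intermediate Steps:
$Z{\left(E \right)} = -3 + E$ ($Z{\left(E \right)} = E - 3 = -3 + E$)
$f{\left(Q,u \right)} = -6 + Q$
$\left(f{\left(7,Z{\left(5 \right)} \right)} + 91\right)^{2} = \left(\left(-6 + 7\right) + 91\right)^{2} = \left(1 + 91\right)^{2} = 92^{2} = 8464$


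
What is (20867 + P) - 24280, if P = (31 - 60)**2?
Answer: -2572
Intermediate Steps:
P = 841 (P = (-29)**2 = 841)
(20867 + P) - 24280 = (20867 + 841) - 24280 = 21708 - 24280 = -2572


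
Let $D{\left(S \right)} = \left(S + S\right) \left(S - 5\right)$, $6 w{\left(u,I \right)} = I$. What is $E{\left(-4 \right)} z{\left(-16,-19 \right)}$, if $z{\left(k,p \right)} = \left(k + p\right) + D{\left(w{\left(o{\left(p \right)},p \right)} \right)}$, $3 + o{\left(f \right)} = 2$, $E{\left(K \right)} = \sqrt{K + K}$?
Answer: $\frac{301 i \sqrt{2}}{9} \approx 47.298 i$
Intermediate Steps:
$E{\left(K \right)} = \sqrt{2} \sqrt{K}$ ($E{\left(K \right)} = \sqrt{2 K} = \sqrt{2} \sqrt{K}$)
$o{\left(f \right)} = -1$ ($o{\left(f \right)} = -3 + 2 = -1$)
$w{\left(u,I \right)} = \frac{I}{6}$
$D{\left(S \right)} = 2 S \left(-5 + S\right)$
$z{\left(k,p \right)} = k + p + \frac{p \left(-5 + \frac{p}{6}\right)}{3}$ ($z{\left(k,p \right)} = \left(k + p\right) + 2 \frac{p}{6} \left(-5 + \frac{p}{6}\right) = \left(k + p\right) + \frac{p \left(-5 + \frac{p}{6}\right)}{3} = k + p + \frac{p \left(-5 + \frac{p}{6}\right)}{3}$)
$E{\left(-4 \right)} z{\left(-16,-19 \right)} = \sqrt{2} \sqrt{-4} \left(-16 - 19 + \frac{1}{18} \left(-19\right) \left(-30 - 19\right)\right) = \sqrt{2} \cdot 2 i \left(-16 - 19 + \frac{1}{18} \left(-19\right) \left(-49\right)\right) = 2 i \sqrt{2} \left(-16 - 19 + \frac{931}{18}\right) = 2 i \sqrt{2} \cdot \frac{301}{18} = \frac{301 i \sqrt{2}}{9}$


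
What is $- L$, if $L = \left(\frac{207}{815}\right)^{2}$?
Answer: $- \frac{42849}{664225} \approx -0.06451$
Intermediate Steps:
$L = \frac{42849}{664225}$ ($L = \left(207 \cdot \frac{1}{815}\right)^{2} = \left(\frac{207}{815}\right)^{2} = \frac{42849}{664225} \approx 0.06451$)
$- L = \left(-1\right) \frac{42849}{664225} = - \frac{42849}{664225}$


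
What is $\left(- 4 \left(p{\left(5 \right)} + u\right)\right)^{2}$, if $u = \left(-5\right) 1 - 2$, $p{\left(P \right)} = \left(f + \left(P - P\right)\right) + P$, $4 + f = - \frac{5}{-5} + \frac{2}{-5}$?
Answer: $\frac{11664}{25} \approx 466.56$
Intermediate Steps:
$f = - \frac{17}{5}$ ($f = -4 + \left(- \frac{5}{-5} + \frac{2}{-5}\right) = -4 + \left(\left(-5\right) \left(- \frac{1}{5}\right) + 2 \left(- \frac{1}{5}\right)\right) = -4 + \left(1 - \frac{2}{5}\right) = -4 + \frac{3}{5} = - \frac{17}{5} \approx -3.4$)
$p{\left(P \right)} = - \frac{17}{5} + P$ ($p{\left(P \right)} = \left(- \frac{17}{5} + \left(P - P\right)\right) + P = \left(- \frac{17}{5} + 0\right) + P = - \frac{17}{5} + P$)
$u = -7$ ($u = -5 - 2 = -7$)
$\left(- 4 \left(p{\left(5 \right)} + u\right)\right)^{2} = \left(- 4 \left(\left(- \frac{17}{5} + 5\right) - 7\right)\right)^{2} = \left(- 4 \left(\frac{8}{5} - 7\right)\right)^{2} = \left(\left(-4\right) \left(- \frac{27}{5}\right)\right)^{2} = \left(\frac{108}{5}\right)^{2} = \frac{11664}{25}$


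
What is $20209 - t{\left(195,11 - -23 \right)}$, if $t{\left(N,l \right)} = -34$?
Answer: $20243$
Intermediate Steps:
$20209 - t{\left(195,11 - -23 \right)} = 20209 - -34 = 20209 + 34 = 20243$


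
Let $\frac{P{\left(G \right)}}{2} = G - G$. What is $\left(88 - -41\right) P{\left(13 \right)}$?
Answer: $0$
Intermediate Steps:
$P{\left(G \right)} = 0$ ($P{\left(G \right)} = 2 \left(G - G\right) = 2 \cdot 0 = 0$)
$\left(88 - -41\right) P{\left(13 \right)} = \left(88 - -41\right) 0 = \left(88 + 41\right) 0 = 129 \cdot 0 = 0$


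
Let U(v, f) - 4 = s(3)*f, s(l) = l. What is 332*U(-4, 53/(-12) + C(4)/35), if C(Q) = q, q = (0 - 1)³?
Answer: -108481/35 ≈ -3099.5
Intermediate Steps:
q = -1 (q = (-1)³ = -1)
C(Q) = -1
U(v, f) = 4 + 3*f
332*U(-4, 53/(-12) + C(4)/35) = 332*(4 + 3*(53/(-12) - 1/35)) = 332*(4 + 3*(53*(-1/12) - 1*1/35)) = 332*(4 + 3*(-53/12 - 1/35)) = 332*(4 + 3*(-1867/420)) = 332*(4 - 1867/140) = 332*(-1307/140) = -108481/35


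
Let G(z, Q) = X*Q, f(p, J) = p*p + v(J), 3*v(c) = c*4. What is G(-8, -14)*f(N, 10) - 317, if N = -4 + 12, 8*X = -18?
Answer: 2119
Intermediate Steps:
X = -9/4 (X = (⅛)*(-18) = -9/4 ≈ -2.2500)
v(c) = 4*c/3 (v(c) = (c*4)/3 = (4*c)/3 = 4*c/3)
N = 8
f(p, J) = p² + 4*J/3 (f(p, J) = p*p + 4*J/3 = p² + 4*J/3)
G(z, Q) = -9*Q/4
G(-8, -14)*f(N, 10) - 317 = (-9/4*(-14))*(8² + (4/3)*10) - 317 = 63*(64 + 40/3)/2 - 317 = (63/2)*(232/3) - 317 = 2436 - 317 = 2119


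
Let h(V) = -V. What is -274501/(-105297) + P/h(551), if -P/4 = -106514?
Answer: -2353219399/3053613 ≈ -770.63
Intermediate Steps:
P = 426056 (P = -4*(-106514) = 426056)
-274501/(-105297) + P/h(551) = -274501/(-105297) + 426056/((-1*551)) = -274501*(-1/105297) + 426056/(-551) = 274501/105297 + 426056*(-1/551) = 274501/105297 - 22424/29 = -2353219399/3053613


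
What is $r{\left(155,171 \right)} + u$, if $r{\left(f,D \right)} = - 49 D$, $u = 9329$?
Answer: $950$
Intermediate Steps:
$r{\left(155,171 \right)} + u = \left(-49\right) 171 + 9329 = -8379 + 9329 = 950$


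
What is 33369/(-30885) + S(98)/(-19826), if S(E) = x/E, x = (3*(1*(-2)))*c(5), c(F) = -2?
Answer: -5402883536/5000662415 ≈ -1.0804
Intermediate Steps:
x = 12 (x = (3*(1*(-2)))*(-2) = (3*(-2))*(-2) = -6*(-2) = 12)
S(E) = 12/E
33369/(-30885) + S(98)/(-19826) = 33369/(-30885) + (12/98)/(-19826) = 33369*(-1/30885) + (12*(1/98))*(-1/19826) = -11123/10295 + (6/49)*(-1/19826) = -11123/10295 - 3/485737 = -5402883536/5000662415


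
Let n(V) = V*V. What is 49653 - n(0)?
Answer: 49653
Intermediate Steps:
n(V) = V²
49653 - n(0) = 49653 - 1*0² = 49653 - 1*0 = 49653 + 0 = 49653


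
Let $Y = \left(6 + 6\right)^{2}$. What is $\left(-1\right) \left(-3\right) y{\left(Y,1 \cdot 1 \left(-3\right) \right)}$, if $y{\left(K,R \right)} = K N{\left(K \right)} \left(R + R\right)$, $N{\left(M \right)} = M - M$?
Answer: $0$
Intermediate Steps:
$N{\left(M \right)} = 0$
$Y = 144$ ($Y = 12^{2} = 144$)
$y{\left(K,R \right)} = 0$ ($y{\left(K,R \right)} = K 0 \left(R + R\right) = 0 \cdot 2 R = 0$)
$\left(-1\right) \left(-3\right) y{\left(Y,1 \cdot 1 \left(-3\right) \right)} = \left(-1\right) \left(-3\right) 0 = 3 \cdot 0 = 0$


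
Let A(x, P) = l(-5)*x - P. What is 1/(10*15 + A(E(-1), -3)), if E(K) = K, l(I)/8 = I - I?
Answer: 1/153 ≈ 0.0065359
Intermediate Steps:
l(I) = 0 (l(I) = 8*(I - I) = 8*0 = 0)
A(x, P) = -P (A(x, P) = 0*x - P = 0 - P = -P)
1/(10*15 + A(E(-1), -3)) = 1/(10*15 - 1*(-3)) = 1/(150 + 3) = 1/153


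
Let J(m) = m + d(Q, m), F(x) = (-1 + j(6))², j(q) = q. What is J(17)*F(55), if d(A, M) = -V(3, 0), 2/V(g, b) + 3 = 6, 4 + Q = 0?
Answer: 1225/3 ≈ 408.33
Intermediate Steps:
Q = -4 (Q = -4 + 0 = -4)
V(g, b) = ⅔ (V(g, b) = 2/(-3 + 6) = 2/3 = 2*(⅓) = ⅔)
d(A, M) = -⅔ (d(A, M) = -1*⅔ = -⅔)
F(x) = 25 (F(x) = (-1 + 6)² = 5² = 25)
J(m) = -⅔ + m (J(m) = m - ⅔ = -⅔ + m)
J(17)*F(55) = (-⅔ + 17)*25 = (49/3)*25 = 1225/3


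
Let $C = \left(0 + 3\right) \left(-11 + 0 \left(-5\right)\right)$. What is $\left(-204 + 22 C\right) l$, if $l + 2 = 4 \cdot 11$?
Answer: $-39060$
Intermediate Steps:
$C = -33$ ($C = 3 \left(-11 + 0\right) = 3 \left(-11\right) = -33$)
$l = 42$ ($l = -2 + 4 \cdot 11 = -2 + 44 = 42$)
$\left(-204 + 22 C\right) l = \left(-204 + 22 \left(-33\right)\right) 42 = \left(-204 - 726\right) 42 = \left(-930\right) 42 = -39060$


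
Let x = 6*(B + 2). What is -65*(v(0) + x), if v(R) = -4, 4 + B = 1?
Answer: 650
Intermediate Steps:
B = -3 (B = -4 + 1 = -3)
x = -6 (x = 6*(-3 + 2) = 6*(-1) = -6)
-65*(v(0) + x) = -65*(-4 - 6) = -65*(-10) = 650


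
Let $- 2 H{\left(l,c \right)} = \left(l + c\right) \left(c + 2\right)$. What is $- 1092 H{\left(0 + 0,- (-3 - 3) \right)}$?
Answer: $26208$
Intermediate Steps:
$H{\left(l,c \right)} = - \frac{\left(2 + c\right) \left(c + l\right)}{2}$ ($H{\left(l,c \right)} = - \frac{\left(l + c\right) \left(c + 2\right)}{2} = - \frac{\left(c + l\right) \left(2 + c\right)}{2} = - \frac{\left(2 + c\right) \left(c + l\right)}{2}$)
$- 1092 H{\left(0 + 0,- (-3 - 3) \right)} = - 1092 \left(- \left(-1\right) \left(-3 - 3\right) - \left(0 + 0\right) - \frac{\left(- (-3 - 3)\right)^{2}}{2} - \frac{- (-3 - 3) \left(0 + 0\right)}{2}\right) = - 1092 \left(- \left(-1\right) \left(-6\right) - 0 - \frac{\left(\left(-1\right) \left(-6\right)\right)^{2}}{2} - \frac{1}{2} \left(\left(-1\right) \left(-6\right)\right) 0\right) = - 1092 \left(\left(-1\right) 6 + 0 - \frac{6^{2}}{2} - 3 \cdot 0\right) = - 1092 \left(-6 + 0 - 18 + 0\right) = \left(-1092\right) \left(-24\right) = 26208$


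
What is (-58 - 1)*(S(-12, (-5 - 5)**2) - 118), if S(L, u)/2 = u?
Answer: -4838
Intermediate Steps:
S(L, u) = 2*u
(-58 - 1)*(S(-12, (-5 - 5)**2) - 118) = (-58 - 1)*(2*(-5 - 5)**2 - 118) = -59*(2*(-10)**2 - 118) = -59*(2*100 - 118) = -59*(200 - 118) = -59*82 = -4838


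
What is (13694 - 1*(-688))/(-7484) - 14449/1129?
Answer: -62186797/4224718 ≈ -14.720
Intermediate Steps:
(13694 - 1*(-688))/(-7484) - 14449/1129 = (13694 + 688)*(-1/7484) - 14449*1/1129 = 14382*(-1/7484) - 14449/1129 = -7191/3742 - 14449/1129 = -62186797/4224718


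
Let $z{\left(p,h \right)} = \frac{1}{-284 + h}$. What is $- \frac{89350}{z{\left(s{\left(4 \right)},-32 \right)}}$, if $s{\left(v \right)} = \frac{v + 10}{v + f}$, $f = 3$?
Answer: $28234600$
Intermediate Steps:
$s{\left(v \right)} = \frac{10 + v}{3 + v}$ ($s{\left(v \right)} = \frac{v + 10}{v + 3} = \frac{10 + v}{3 + v}$)
$- \frac{89350}{z{\left(s{\left(4 \right)},-32 \right)}} = - \frac{89350}{\frac{1}{-284 - 32}} = - \frac{89350}{\frac{1}{-316}} = - \frac{89350}{- \frac{1}{316}} = \left(-89350\right) \left(-316\right) = 28234600$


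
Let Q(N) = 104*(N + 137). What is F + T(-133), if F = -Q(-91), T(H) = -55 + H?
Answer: -4972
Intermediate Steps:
Q(N) = 14248 + 104*N (Q(N) = 104*(137 + N) = 14248 + 104*N)
F = -4784 (F = -(14248 + 104*(-91)) = -(14248 - 9464) = -1*4784 = -4784)
F + T(-133) = -4784 + (-55 - 133) = -4784 - 188 = -4972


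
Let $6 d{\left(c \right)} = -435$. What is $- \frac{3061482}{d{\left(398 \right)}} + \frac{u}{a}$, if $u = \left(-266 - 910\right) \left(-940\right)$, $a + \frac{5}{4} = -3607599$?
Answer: $\frac{88356184673364}{2092408145} \approx 42227.0$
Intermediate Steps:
$a = - \frac{14430401}{4}$ ($a = - \frac{5}{4} - 3607599 = - \frac{14430401}{4} \approx -3.6076 \cdot 10^{6}$)
$d{\left(c \right)} = - \frac{145}{2}$ ($d{\left(c \right)} = \frac{1}{6} \left(-435\right) = - \frac{145}{2}$)
$u = 1105440$ ($u = \left(-1176\right) \left(-940\right) = 1105440$)
$- \frac{3061482}{d{\left(398 \right)}} + \frac{u}{a} = - \frac{3061482}{- \frac{145}{2}} + \frac{1105440}{- \frac{14430401}{4}} = \left(-3061482\right) \left(- \frac{2}{145}\right) + 1105440 \left(- \frac{4}{14430401}\right) = \frac{6122964}{145} - \frac{4421760}{14430401} = \frac{88356184673364}{2092408145}$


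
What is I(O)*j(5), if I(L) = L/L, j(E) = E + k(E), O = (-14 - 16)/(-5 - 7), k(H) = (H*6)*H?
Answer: 155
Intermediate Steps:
k(H) = 6*H**2 (k(H) = (6*H)*H = 6*H**2)
O = 5/2 (O = -30/(-12) = -30*(-1/12) = 5/2 ≈ 2.5000)
j(E) = E + 6*E**2
I(L) = 1
I(O)*j(5) = 1*(5*(1 + 6*5)) = 1*(5*(1 + 30)) = 1*(5*31) = 1*155 = 155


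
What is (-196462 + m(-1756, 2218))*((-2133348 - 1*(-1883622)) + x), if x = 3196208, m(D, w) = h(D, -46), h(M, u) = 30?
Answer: -578783352224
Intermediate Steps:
m(D, w) = 30
(-196462 + m(-1756, 2218))*((-2133348 - 1*(-1883622)) + x) = (-196462 + 30)*((-2133348 - 1*(-1883622)) + 3196208) = -196432*((-2133348 + 1883622) + 3196208) = -196432*(-249726 + 3196208) = -196432*2946482 = -578783352224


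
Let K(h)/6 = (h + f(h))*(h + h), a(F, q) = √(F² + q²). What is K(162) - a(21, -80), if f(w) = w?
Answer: 629856 - √6841 ≈ 6.2977e+5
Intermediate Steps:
K(h) = 24*h² (K(h) = 6*((h + h)*(h + h)) = 6*((2*h)*(2*h)) = 6*(4*h²) = 24*h²)
K(162) - a(21, -80) = 24*162² - √(21² + (-80)²) = 24*26244 - √(441 + 6400) = 629856 - √6841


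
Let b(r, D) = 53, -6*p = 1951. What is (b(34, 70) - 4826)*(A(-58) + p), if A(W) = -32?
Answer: 3409513/2 ≈ 1.7048e+6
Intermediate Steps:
p = -1951/6 (p = -1/6*1951 = -1951/6 ≈ -325.17)
(b(34, 70) - 4826)*(A(-58) + p) = (53 - 4826)*(-32 - 1951/6) = -4773*(-2143/6) = 3409513/2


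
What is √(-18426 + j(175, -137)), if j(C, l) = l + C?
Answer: 2*I*√4597 ≈ 135.6*I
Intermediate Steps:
j(C, l) = C + l
√(-18426 + j(175, -137)) = √(-18426 + (175 - 137)) = √(-18426 + 38) = √(-18388) = 2*I*√4597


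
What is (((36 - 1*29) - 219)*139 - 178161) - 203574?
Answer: -411203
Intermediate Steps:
(((36 - 1*29) - 219)*139 - 178161) - 203574 = (((36 - 29) - 219)*139 - 178161) - 203574 = ((7 - 219)*139 - 178161) - 203574 = (-212*139 - 178161) - 203574 = (-29468 - 178161) - 203574 = -207629 - 203574 = -411203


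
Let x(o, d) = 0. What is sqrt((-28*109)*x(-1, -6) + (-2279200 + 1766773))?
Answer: I*sqrt(512427) ≈ 715.84*I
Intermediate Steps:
sqrt((-28*109)*x(-1, -6) + (-2279200 + 1766773)) = sqrt(-28*109*0 + (-2279200 + 1766773)) = sqrt(-3052*0 - 512427) = sqrt(0 - 512427) = sqrt(-512427) = I*sqrt(512427)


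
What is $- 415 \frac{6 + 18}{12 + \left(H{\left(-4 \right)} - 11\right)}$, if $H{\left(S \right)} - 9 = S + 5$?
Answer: $- \frac{9960}{11} \approx -905.45$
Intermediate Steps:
$H{\left(S \right)} = 14 + S$ ($H{\left(S \right)} = 9 + \left(S + 5\right) = 9 + \left(5 + S\right) = 14 + S$)
$- 415 \frac{6 + 18}{12 + \left(H{\left(-4 \right)} - 11\right)} = - 415 \frac{6 + 18}{12 + \left(\left(14 - 4\right) - 11\right)} = - 415 \frac{24}{12 + \left(10 - 11\right)} = - 415 \frac{24}{12 - 1} = - 415 \cdot \frac{24}{11} = - 415 \cdot 24 \cdot \frac{1}{11} = \left(-415\right) \frac{24}{11} = - \frac{9960}{11}$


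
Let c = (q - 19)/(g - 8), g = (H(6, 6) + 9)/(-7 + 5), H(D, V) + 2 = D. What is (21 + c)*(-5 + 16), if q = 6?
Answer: 6985/29 ≈ 240.86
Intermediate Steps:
H(D, V) = -2 + D
g = -13/2 (g = ((-2 + 6) + 9)/(-7 + 5) = (4 + 9)/(-2) = 13*(-½) = -13/2 ≈ -6.5000)
c = 26/29 (c = (6 - 19)/(-13/2 - 8) = -13/(-29/2) = -13*(-2/29) = 26/29 ≈ 0.89655)
(21 + c)*(-5 + 16) = (21 + 26/29)*(-5 + 16) = (635/29)*11 = 6985/29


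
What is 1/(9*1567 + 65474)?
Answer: 1/79577 ≈ 1.2566e-5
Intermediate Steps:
1/(9*1567 + 65474) = 1/(14103 + 65474) = 1/79577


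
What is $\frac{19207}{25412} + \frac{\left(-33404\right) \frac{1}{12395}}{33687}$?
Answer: $\frac{8019040998107}{10610789875380} \approx 0.75574$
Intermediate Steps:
$\frac{19207}{25412} + \frac{\left(-33404\right) \frac{1}{12395}}{33687} = 19207 \cdot \frac{1}{25412} + \left(-33404\right) \frac{1}{12395} \cdot \frac{1}{33687} = \frac{19207}{25412} - \frac{33404}{417550365} = \frac{8019040998107}{10610789875380}$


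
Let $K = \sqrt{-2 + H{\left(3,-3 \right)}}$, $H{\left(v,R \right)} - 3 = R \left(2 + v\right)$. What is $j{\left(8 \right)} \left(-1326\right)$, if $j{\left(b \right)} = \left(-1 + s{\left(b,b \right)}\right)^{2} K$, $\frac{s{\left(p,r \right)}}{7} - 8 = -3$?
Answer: $- 1532856 i \sqrt{14} \approx - 5.7354 \cdot 10^{6} i$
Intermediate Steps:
$s{\left(p,r \right)} = 35$ ($s{\left(p,r \right)} = 56 + 7 \left(-3\right) = 56 - 21 = 35$)
$H{\left(v,R \right)} = 3 + R \left(2 + v\right)$
$K = i \sqrt{14}$ ($K = \sqrt{-2 + \left(3 + 2 \left(-3\right) - 9\right)} = \sqrt{-2 - 12} = \sqrt{-14} = i \sqrt{14} \approx 3.7417 i$)
$j{\left(b \right)} = 1156 i \sqrt{14}$ ($j{\left(b \right)} = \left(-1 + 35\right)^{2} i \sqrt{14} = 34^{2} i \sqrt{14} = 1156 i \sqrt{14}$)
$j{\left(8 \right)} \left(-1326\right) = 1156 i \sqrt{14} \left(-1326\right) = - 1532856 i \sqrt{14}$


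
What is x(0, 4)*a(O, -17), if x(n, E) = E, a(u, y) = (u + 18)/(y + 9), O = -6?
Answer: -6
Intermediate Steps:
a(u, y) = (18 + u)/(9 + y)
x(0, 4)*a(O, -17) = 4*((18 - 6)/(9 - 17)) = 4*(12/(-8)) = 4*(-1/8*12) = 4*(-3/2) = -6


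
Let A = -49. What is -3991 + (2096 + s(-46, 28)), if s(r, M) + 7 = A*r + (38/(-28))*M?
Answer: 314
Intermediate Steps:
s(r, M) = -7 - 49*r - 19*M/14 (s(r, M) = -7 + (-49*r + (38/(-28))*M) = -7 + (-49*r + (38*(-1/28))*M) = -7 + (-49*r - 19*M/14) = -7 - 49*r - 19*M/14)
-3991 + (2096 + s(-46, 28)) = -3991 + (2096 + (-7 - 49*(-46) - 19/14*28)) = -3991 + (2096 + (-7 + 2254 - 38)) = -3991 + (2096 + 2209) = -3991 + 4305 = 314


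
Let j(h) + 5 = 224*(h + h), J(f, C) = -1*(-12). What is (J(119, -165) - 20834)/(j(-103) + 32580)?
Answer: 20822/13569 ≈ 1.5345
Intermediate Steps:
J(f, C) = 12
j(h) = -5 + 448*h (j(h) = -5 + 224*(h + h) = -5 + 224*(2*h) = -5 + 448*h)
(J(119, -165) - 20834)/(j(-103) + 32580) = (12 - 20834)/((-5 + 448*(-103)) + 32580) = -20822/((-5 - 46144) + 32580) = -20822/(-46149 + 32580) = -20822/(-13569) = -20822*(-1/13569) = 20822/13569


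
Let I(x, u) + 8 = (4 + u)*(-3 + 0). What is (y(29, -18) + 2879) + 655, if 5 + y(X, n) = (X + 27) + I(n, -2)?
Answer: 3571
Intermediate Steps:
I(x, u) = -20 - 3*u (I(x, u) = -8 + (4 + u)*(-3 + 0) = -8 + (4 + u)*(-3) = -8 + (-12 - 3*u) = -20 - 3*u)
y(X, n) = 8 + X (y(X, n) = -5 + ((X + 27) + (-20 - 3*(-2))) = -5 + ((27 + X) + (-20 + 6)) = -5 + ((27 + X) - 14) = -5 + (13 + X) = 8 + X)
(y(29, -18) + 2879) + 655 = ((8 + 29) + 2879) + 655 = (37 + 2879) + 655 = 2916 + 655 = 3571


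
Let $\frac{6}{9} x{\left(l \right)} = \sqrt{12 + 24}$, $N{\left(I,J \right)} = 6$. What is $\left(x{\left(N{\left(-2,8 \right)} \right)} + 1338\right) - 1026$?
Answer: $321$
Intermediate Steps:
$x{\left(l \right)} = 9$ ($x{\left(l \right)} = \frac{3 \sqrt{12 + 24}}{2} = \frac{3 \sqrt{36}}{2} = \frac{3}{2} \cdot 6 = 9$)
$\left(x{\left(N{\left(-2,8 \right)} \right)} + 1338\right) - 1026 = \left(9 + 1338\right) - 1026 = 1347 - 1026 = 321$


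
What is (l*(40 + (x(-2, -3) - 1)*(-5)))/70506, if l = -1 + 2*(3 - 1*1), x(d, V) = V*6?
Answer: 45/7834 ≈ 0.0057442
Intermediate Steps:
x(d, V) = 6*V
l = 3 (l = -1 + 2*(3 - 1) = -1 + 2*2 = -1 + 4 = 3)
(l*(40 + (x(-2, -3) - 1)*(-5)))/70506 = (3*(40 + (6*(-3) - 1)*(-5)))/70506 = (3*(40 + (-18 - 1)*(-5)))*(1/70506) = (3*(40 - 19*(-5)))*(1/70506) = (3*(40 + 95))*(1/70506) = (3*135)*(1/70506) = 405*(1/70506) = 45/7834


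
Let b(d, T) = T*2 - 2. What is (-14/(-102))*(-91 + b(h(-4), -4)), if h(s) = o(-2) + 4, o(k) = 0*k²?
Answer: -707/51 ≈ -13.863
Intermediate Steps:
o(k) = 0
h(s) = 4 (h(s) = 0 + 4 = 4)
b(d, T) = -2 + 2*T (b(d, T) = 2*T - 2 = -2 + 2*T)
(-14/(-102))*(-91 + b(h(-4), -4)) = (-14/(-102))*(-91 + (-2 + 2*(-4))) = (-14*(-1/102))*(-91 + (-2 - 8)) = 7*(-91 - 10)/51 = (7/51)*(-101) = -707/51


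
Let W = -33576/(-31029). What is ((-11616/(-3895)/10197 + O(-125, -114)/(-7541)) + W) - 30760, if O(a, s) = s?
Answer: -2887435172760575654/93873153381465 ≈ -30759.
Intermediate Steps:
W = 11192/10343 (W = -33576*(-1/31029) = 11192/10343 ≈ 1.0821)
((-11616/(-3895)/10197 + O(-125, -114)/(-7541)) + W) - 30760 = ((-11616/(-3895)/10197 - 114/(-7541)) + 11192/10343) - 30760 = ((-11616*(-1/3895)*(1/10197) - 114*(-1/7541)) + 11192/10343) - 30760 = (((11616/3895)*(1/10197) + 114/7541) + 11192/10343) - 30760 = ((352/1203555 + 114/7541) + 11192/10343) - 30760 = (139859702/9076008255 + 11192/10343) - 30760 = 103025253287746/93873153381465 - 30760 = -2887435172760575654/93873153381465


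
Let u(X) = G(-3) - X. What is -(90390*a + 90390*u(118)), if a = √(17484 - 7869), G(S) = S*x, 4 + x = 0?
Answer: 9581340 - 90390*√9615 ≈ 7.1805e+5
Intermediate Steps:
x = -4 (x = -4 + 0 = -4)
G(S) = -4*S (G(S) = S*(-4) = -4*S)
a = √9615 ≈ 98.056
u(X) = 12 - X (u(X) = -4*(-3) - X = 12 - X)
-(90390*a + 90390*u(118)) = -(1084680 - 10666020 + 90390*√9615) = -(-9581340 + 90390*√9615) = -90390*(-106 + √9615) = 9581340 - 90390*√9615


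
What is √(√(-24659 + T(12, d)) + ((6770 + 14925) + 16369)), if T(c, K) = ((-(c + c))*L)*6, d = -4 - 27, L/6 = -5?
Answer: √(38064 + 43*I*√11) ≈ 195.1 + 0.3655*I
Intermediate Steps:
L = -30 (L = 6*(-5) = -30)
d = -31
T(c, K) = 360*c (T(c, K) = (-(c + c)*(-30))*6 = (-2*c*(-30))*6 = (60*c)*6 = 360*c)
√(√(-24659 + T(12, d)) + ((6770 + 14925) + 16369)) = √(√(-24659 + 360*12) + ((6770 + 14925) + 16369)) = √(√(-24659 + 4320) + (21695 + 16369)) = √(√(-20339) + 38064) = √(43*I*√11 + 38064) = √(38064 + 43*I*√11)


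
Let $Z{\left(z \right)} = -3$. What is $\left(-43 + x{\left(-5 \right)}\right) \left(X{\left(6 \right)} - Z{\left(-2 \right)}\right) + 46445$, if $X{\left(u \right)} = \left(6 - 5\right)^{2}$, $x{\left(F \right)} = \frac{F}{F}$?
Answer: $46277$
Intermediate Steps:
$x{\left(F \right)} = 1$
$X{\left(u \right)} = 1$ ($X{\left(u \right)} = 1^{2} = 1$)
$\left(-43 + x{\left(-5 \right)}\right) \left(X{\left(6 \right)} - Z{\left(-2 \right)}\right) + 46445 = \left(-43 + 1\right) \left(1 - -3\right) + 46445 = - 42 \left(1 + 3\right) + 46445 = \left(-42\right) 4 + 46445 = -168 + 46445 = 46277$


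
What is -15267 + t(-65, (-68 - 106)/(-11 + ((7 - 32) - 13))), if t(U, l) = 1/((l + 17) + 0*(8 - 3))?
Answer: -15373820/1007 ≈ -15267.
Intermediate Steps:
t(U, l) = 1/(17 + l) (t(U, l) = 1/((17 + l) + 0*5) = 1/((17 + l) + 0) = 1/(17 + l))
-15267 + t(-65, (-68 - 106)/(-11 + ((7 - 32) - 13))) = -15267 + 1/(17 + (-68 - 106)/(-11 + ((7 - 32) - 13))) = -15267 + 1/(17 - 174/(-11 + (-25 - 13))) = -15267 + 1/(17 - 174/(-11 - 38)) = -15267 + 1/(17 - 174/(-49)) = -15267 + 1/(17 - 174*(-1/49)) = -15267 + 1/(17 + 174/49) = -15267 + 1/(1007/49) = -15267 + 49/1007 = -15373820/1007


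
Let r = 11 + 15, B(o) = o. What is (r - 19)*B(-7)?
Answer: -49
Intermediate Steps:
r = 26
(r - 19)*B(-7) = (26 - 19)*(-7) = 7*(-7) = -49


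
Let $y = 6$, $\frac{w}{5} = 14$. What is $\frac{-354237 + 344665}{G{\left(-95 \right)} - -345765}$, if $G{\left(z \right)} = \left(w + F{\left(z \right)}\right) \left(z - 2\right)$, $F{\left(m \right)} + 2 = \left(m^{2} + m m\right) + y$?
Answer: $\frac{9572}{1412263} \approx 0.0067778$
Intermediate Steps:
$w = 70$ ($w = 5 \cdot 14 = 70$)
$F{\left(m \right)} = 4 + 2 m^{2}$ ($F{\left(m \right)} = -2 + \left(\left(m^{2} + m m\right) + 6\right) = -2 + \left(\left(m^{2} + m^{2}\right) + 6\right) = -2 + \left(2 m^{2} + 6\right) = -2 + \left(6 + 2 m^{2}\right) = 4 + 2 m^{2}$)
$G{\left(z \right)} = \left(-2 + z\right) \left(74 + 2 z^{2}\right)$ ($G{\left(z \right)} = \left(70 + \left(4 + 2 z^{2}\right)\right) \left(z - 2\right) = \left(74 + 2 z^{2}\right) \left(z - 2\right) = \left(74 + 2 z^{2}\right) \left(-2 + z\right) = \left(-2 + z\right) \left(74 + 2 z^{2}\right)$)
$\frac{-354237 + 344665}{G{\left(-95 \right)} - -345765} = \frac{-354237 + 344665}{\left(-148 - 4 \left(-95\right)^{2} + 2 \left(-95\right)^{3} + 74 \left(-95\right)\right) - -345765} = - \frac{9572}{\left(-148 - 36100 + 2 \left(-857375\right) - 7030\right) + 345765} = - \frac{9572}{\left(-148 - 36100 - 1714750 - 7030\right) + 345765} = - \frac{9572}{-1758028 + 345765} = - \frac{9572}{-1412263} = \left(-9572\right) \left(- \frac{1}{1412263}\right) = \frac{9572}{1412263}$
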